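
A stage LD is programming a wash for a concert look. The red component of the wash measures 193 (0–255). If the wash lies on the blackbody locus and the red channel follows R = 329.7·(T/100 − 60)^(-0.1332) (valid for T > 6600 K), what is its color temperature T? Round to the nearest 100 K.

11600 K

(t − 60)^(-0.1332) = 193/329.7 = 0.58538.
t − 60 = 0.58538^(1/-0.1332) = 0.58538^(-7.508) = 55.713, so t = 115.713.
T = 100·t = 11571 K → 11600 K to the nearest 100 K.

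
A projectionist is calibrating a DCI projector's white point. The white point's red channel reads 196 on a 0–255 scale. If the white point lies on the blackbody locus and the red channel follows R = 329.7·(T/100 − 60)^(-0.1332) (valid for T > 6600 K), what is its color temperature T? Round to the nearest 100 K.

(t − 60)^(-0.1332) = 196/329.7 = 0.59448.
t − 60 = 0.59448^(1/-0.1332) = 0.59448^(-7.508) = 49.621, so t = 109.621.
T = 100·t = 10962 K → 11000 K to the nearest 100 K.

11000 K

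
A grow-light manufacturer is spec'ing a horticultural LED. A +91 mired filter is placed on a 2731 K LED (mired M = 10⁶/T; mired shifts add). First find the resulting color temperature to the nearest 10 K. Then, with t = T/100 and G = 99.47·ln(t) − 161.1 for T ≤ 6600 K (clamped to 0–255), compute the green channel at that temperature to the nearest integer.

M_in = 10⁶/2731 = 366.17; M_out = 366.17 + (+91) = 457.17.
T_out = 10⁶/457.17 = 2187.4 K → 2190 K; t = 21.9.
G = 99.47·ln 21.9 − 161.1 = 99.47·3.0865 − 161.1 = 145.913.
Rounded: 146.

146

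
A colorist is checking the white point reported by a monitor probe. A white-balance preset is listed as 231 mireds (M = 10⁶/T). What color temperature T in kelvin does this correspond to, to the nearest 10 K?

T = 10⁶ / 231 = 4329.00 K → 4330 K.

4330 K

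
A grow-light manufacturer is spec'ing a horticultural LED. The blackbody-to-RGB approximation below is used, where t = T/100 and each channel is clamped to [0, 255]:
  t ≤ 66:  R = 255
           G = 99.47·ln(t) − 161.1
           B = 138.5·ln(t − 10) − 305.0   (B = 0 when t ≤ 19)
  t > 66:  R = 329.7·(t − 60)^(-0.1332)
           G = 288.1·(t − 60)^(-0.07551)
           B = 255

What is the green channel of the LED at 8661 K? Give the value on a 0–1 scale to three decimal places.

t = 8661/100 = 86.61; the t > 66 branch applies.
G = 288.1·(86.61 − 60)^(-0.07551) = 288.1·26.61^(-0.07551) = 288.1·0.78054 = 224.873.
On a 0–1 scale: 224.873/255 = 0.8819 → 0.882.

0.882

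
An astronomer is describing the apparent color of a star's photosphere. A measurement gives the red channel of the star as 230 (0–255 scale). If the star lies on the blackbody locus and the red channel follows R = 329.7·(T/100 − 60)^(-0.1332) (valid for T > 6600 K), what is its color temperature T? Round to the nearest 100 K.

7500 K

(t − 60)^(-0.1332) = 230/329.7 = 0.69760.
t − 60 = 0.69760^(1/-0.1332) = 0.69760^(-7.508) = 14.932, so t = 74.932.
T = 100·t = 7493 K → 7500 K to the nearest 100 K.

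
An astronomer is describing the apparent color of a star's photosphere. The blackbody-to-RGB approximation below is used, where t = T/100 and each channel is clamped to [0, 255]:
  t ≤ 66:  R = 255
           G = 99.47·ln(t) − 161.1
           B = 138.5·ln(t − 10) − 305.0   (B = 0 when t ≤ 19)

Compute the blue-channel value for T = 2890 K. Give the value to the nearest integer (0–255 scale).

102

t = 2890/100 = 28.9; the t ≤ 66 branch applies.
B = 138.5·ln(28.9 − 10) − 305.0 = 138.5·ln 18.9 − 305.0 = 138.5·2.9392 − 305.0 = 102.074.
Rounded: 102.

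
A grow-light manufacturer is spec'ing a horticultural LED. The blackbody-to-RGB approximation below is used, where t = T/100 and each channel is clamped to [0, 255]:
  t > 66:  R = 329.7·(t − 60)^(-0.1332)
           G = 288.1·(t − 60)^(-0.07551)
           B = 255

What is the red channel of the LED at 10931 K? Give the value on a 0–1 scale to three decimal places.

0.769

t = 10931/100 = 109.31; the t > 66 branch applies.
R = 329.7·(109.31 − 60)^(-0.1332) = 329.7·49.31^(-0.1332) = 329.7·0.59498 = 196.164.
On a 0–1 scale: 196.164/255 = 0.7693 → 0.769.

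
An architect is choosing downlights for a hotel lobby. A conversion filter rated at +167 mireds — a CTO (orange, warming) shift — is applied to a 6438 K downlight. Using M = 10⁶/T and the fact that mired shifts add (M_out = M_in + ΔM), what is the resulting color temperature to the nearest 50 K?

3100 K

M_in = 10⁶/6438 = 155.33 mireds.
M_out = 155.33 + (+167) = 322.33 mireds.
T_out = 10⁶/322.33 = 3102.4 K → 3100 K.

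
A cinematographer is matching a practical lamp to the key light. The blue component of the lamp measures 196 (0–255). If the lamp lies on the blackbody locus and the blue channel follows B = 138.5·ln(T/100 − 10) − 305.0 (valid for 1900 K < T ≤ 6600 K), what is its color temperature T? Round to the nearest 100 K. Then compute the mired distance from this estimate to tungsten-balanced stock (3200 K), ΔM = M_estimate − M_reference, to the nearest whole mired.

ln(t − 10) = (196 + 305.0) / 138.5 = 3.6173.
t − 10 = e^3.6173 = 37.238, so t = 47.238.
T = 100·t = 4724 K → 4700 K to the nearest 100 K.
M_estimate = 10⁶/4700 = 212.77; M_reference = 10⁶/3200 = 312.50.
ΔM = 212.77 − 312.50 = -99.73 → -100 mireds.

-100 mireds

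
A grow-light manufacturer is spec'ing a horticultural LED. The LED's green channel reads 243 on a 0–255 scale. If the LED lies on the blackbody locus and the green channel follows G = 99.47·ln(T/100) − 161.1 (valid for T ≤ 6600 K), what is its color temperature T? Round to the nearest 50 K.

ln t = (243 + 161.1) / 99.47 = 4.0625.
t = e^4.0625 = 58.121.
T = 100·t = 5812 K → 5800 K to the nearest 50 K.

5800 K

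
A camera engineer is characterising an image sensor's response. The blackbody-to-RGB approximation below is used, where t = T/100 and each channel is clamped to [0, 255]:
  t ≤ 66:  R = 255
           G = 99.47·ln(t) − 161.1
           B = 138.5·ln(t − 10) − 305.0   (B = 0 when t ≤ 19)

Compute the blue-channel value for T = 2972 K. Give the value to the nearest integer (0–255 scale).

t = 2972/100 = 29.72; the t ≤ 66 branch applies.
B = 138.5·ln(29.72 − 10) − 305.0 = 138.5·ln 19.72 − 305.0 = 138.5·2.9816 − 305.0 = 107.956.
Rounded: 108.

108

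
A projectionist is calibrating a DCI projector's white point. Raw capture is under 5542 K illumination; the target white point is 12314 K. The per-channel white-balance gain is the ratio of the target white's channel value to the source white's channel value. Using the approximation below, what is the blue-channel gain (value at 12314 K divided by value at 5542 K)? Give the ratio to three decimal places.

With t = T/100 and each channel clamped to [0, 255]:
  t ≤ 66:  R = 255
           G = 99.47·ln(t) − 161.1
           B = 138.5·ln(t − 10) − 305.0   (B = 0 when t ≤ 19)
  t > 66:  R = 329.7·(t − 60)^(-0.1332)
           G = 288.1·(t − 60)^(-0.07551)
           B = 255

1.141

At 5542 K (t = 55.42):
  B = 138.5·ln(55.42 − 10) − 305.0 = 138.5·ln 45.42 − 305.0 = 138.5·3.8160 − 305.0 = 223.509.
At 12314 K (t = 123.14):
  B = 255 by definition for t > 66.
Gain = 255.000 / 223.509 = 1.1409 → 1.141.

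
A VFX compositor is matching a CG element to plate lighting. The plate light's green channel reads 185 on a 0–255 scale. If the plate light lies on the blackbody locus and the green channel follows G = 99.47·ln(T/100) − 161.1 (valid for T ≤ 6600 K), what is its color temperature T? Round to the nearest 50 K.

3250 K

ln t = (185 + 161.1) / 99.47 = 3.4794.
t = e^3.4794 = 32.442.
T = 100·t = 3244 K → 3250 K to the nearest 50 K.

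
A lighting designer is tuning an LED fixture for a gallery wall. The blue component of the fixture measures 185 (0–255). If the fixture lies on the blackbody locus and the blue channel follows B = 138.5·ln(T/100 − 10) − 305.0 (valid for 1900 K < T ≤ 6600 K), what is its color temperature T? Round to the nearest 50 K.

4450 K

ln(t − 10) = (185 + 305.0) / 138.5 = 3.5379.
t − 10 = e^3.5379 = 34.395, so t = 44.395.
T = 100·t = 4439 K → 4450 K to the nearest 50 K.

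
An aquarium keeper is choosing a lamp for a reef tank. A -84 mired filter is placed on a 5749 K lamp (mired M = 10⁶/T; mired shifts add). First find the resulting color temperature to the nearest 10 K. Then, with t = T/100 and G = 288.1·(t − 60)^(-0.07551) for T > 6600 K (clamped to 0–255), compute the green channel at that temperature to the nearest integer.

M_in = 10⁶/5749 = 173.94; M_out = 173.94 + (-84) = 89.94.
T_out = 10⁶/89.94 = 11118.1 K → 11120 K; t = 111.2.
G = 288.1·(111.2 − 60)^(-0.07551) = 288.1·51.2^(-0.07551) = 288.1·0.74290 = 214.031.
Rounded: 214.

214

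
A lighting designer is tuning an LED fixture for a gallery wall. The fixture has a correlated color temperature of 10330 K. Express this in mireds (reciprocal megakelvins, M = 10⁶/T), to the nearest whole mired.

97 mireds

M = 10⁶ / 10330 = 96.805 → 97 mireds.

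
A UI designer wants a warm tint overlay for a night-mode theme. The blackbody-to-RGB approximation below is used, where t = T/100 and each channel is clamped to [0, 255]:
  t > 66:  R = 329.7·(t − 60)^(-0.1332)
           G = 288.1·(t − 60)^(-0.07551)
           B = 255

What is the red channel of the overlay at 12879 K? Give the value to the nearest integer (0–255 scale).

t = 12879/100 = 128.79; the t > 66 branch applies.
R = 329.7·(128.79 − 60)^(-0.1332) = 329.7·68.79^(-0.1332) = 329.7·0.56917 = 187.655.
Rounded: 188.

188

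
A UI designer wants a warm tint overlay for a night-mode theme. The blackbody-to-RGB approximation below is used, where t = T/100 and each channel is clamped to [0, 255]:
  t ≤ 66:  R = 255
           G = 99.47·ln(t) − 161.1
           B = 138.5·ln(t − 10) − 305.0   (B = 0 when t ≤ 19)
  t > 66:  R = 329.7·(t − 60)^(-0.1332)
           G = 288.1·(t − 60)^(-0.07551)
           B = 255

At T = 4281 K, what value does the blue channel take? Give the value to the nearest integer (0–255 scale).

178

t = 4281/100 = 42.81; the t ≤ 66 branch applies.
B = 138.5·ln(42.81 − 10) − 305.0 = 138.5·ln 32.81 − 305.0 = 138.5·3.4907 − 305.0 = 178.467.
Rounded: 178.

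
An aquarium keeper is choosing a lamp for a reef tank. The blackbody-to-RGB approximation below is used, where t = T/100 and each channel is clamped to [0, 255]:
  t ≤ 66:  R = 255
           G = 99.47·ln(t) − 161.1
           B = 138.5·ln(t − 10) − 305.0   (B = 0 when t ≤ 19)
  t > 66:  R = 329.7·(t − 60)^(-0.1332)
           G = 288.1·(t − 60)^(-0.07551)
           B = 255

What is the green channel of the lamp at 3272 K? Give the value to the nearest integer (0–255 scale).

t = 3272/100 = 32.72; the t ≤ 66 branch applies.
G = 99.47·ln 32.72 − 161.1 = 99.47·3.4880 − 161.1 = 185.850.
Rounded: 186.

186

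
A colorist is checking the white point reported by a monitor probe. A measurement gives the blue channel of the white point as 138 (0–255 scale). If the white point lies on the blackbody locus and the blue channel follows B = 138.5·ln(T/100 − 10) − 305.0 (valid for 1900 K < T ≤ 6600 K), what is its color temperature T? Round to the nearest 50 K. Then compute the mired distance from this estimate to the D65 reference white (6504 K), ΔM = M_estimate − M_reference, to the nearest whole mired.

+136 mireds

ln(t − 10) = (138 + 305.0) / 138.5 = 3.1986.
t − 10 = e^3.1986 = 24.497, so t = 34.497.
T = 100·t = 3450 K → 3450 K to the nearest 50 K.
M_estimate = 10⁶/3450 = 289.86; M_reference = 10⁶/6504 = 153.75.
ΔM = 289.86 − 153.75 = 136.10 → +136 mireds.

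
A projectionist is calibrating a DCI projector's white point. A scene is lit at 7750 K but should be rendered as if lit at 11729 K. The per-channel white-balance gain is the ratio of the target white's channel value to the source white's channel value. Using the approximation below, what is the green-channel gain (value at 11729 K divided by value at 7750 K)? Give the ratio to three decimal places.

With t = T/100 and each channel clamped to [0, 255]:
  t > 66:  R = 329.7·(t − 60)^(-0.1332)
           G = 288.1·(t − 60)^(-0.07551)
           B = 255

0.914

At 7750 K (t = 77.5):
  G = 288.1·(77.5 − 60)^(-0.07551) = 288.1·17.5^(-0.07551) = 288.1·0.80563 = 232.103.
At 11729 K (t = 117.29):
  G = 288.1·(117.29 − 60)^(-0.07551) = 288.1·57.29^(-0.07551) = 288.1·0.73663 = 212.222.
Gain = 212.222 / 232.103 = 0.9143 → 0.914.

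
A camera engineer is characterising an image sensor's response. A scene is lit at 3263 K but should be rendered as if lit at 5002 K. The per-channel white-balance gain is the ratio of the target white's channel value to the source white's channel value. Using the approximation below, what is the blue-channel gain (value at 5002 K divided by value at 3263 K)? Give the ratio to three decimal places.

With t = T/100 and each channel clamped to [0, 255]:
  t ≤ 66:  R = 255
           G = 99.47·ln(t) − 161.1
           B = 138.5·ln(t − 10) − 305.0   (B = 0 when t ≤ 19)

1.622

At 3263 K (t = 32.63):
  B = 138.5·ln(32.63 − 10) − 305.0 = 138.5·ln 22.63 − 305.0 = 138.5·3.1193 − 305.0 = 127.020.
At 5002 K (t = 50.02):
  B = 138.5·ln(50.02 − 10) − 305.0 = 138.5·ln 40.02 − 305.0 = 138.5·3.6894 − 305.0 = 205.979.
Gain = 205.979 / 127.020 = 1.6216 → 1.622.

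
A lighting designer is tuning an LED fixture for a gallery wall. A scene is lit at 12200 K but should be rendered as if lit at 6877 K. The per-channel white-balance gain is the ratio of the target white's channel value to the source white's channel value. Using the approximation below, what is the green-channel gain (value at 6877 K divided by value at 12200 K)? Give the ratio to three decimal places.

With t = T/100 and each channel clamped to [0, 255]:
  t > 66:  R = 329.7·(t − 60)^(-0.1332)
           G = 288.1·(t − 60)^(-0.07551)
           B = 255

1.159

At 12200 K (t = 122):
  G = 288.1·(122 − 60)^(-0.07551) = 288.1·62^(-0.07551) = 288.1·0.73225 = 210.960.
At 6877 K (t = 68.77):
  G = 288.1·(68.77 − 60)^(-0.07551) = 288.1·8.77^(-0.07551) = 288.1·0.84878 = 244.533.
Gain = 244.533 / 210.960 = 1.1591 → 1.159.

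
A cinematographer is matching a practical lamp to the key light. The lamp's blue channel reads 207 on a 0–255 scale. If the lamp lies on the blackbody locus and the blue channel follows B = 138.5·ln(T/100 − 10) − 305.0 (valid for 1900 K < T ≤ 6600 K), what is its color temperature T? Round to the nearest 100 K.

ln(t − 10) = (207 + 305.0) / 138.5 = 3.6968.
t − 10 = e^3.6968 = 40.316, so t = 50.316.
T = 100·t = 5032 K → 5000 K to the nearest 100 K.

5000 K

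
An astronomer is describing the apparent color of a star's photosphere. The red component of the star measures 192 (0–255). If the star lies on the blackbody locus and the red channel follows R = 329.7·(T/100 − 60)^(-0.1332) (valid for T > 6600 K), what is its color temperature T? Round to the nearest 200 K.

11800 K

(t − 60)^(-0.1332) = 192/329.7 = 0.58235.
t − 60 = 0.58235^(1/-0.1332) = 0.58235^(-7.508) = 57.929, so t = 117.929.
T = 100·t = 11793 K → 11800 K to the nearest 200 K.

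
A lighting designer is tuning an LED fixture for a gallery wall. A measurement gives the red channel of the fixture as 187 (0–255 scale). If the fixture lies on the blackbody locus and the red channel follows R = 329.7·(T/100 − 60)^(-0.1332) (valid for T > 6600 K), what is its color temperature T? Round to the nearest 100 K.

13100 K

(t − 60)^(-0.1332) = 187/329.7 = 0.56718.
t − 60 = 0.56718^(1/-0.1332) = 0.56718^(-7.508) = 70.620, so t = 130.620.
T = 100·t = 13062 K → 13100 K to the nearest 100 K.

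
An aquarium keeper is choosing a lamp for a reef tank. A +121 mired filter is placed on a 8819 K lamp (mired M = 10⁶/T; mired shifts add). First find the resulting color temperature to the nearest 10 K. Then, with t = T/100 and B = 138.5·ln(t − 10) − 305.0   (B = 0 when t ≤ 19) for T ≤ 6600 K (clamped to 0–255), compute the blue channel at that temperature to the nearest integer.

178

M_in = 10⁶/8819 = 113.39; M_out = 113.39 + (+121) = 234.39.
T_out = 10⁶/234.39 = 4266.4 K → 4270 K; t = 42.7.
B = 138.5·ln(42.7 − 10) − 305.0 = 138.5·ln 32.7 − 305.0 = 138.5·3.4874 − 305.0 = 178.001.
Rounded: 178.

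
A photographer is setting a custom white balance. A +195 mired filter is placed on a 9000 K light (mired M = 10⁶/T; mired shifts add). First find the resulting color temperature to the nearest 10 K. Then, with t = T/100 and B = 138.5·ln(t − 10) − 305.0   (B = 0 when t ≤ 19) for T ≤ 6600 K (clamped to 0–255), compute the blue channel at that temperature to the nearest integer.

127

M_in = 10⁶/9000 = 111.11; M_out = 111.11 + (+195) = 306.11.
T_out = 10⁶/306.11 = 3266.8 K → 3270 K; t = 32.7.
B = 138.5·ln(32.7 − 10) − 305.0 = 138.5·ln 22.7 − 305.0 = 138.5·3.1224 − 305.0 = 127.448.
Rounded: 127.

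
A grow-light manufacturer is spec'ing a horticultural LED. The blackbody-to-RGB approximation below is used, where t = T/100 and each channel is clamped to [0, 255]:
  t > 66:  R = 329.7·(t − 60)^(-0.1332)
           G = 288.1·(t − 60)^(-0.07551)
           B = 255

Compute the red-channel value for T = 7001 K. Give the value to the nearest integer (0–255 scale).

t = 7001/100 = 70.01; the t > 66 branch applies.
R = 329.7·(70.01 − 60)^(-0.1332) = 329.7·10.01^(-0.1332) = 329.7·0.73577 = 242.583.
Rounded: 243.

243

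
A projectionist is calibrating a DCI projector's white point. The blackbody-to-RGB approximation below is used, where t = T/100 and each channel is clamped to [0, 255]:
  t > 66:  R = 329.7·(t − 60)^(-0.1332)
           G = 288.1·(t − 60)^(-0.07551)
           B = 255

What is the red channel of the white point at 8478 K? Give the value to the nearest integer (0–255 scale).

t = 8478/100 = 84.78; the t > 66 branch applies.
R = 329.7·(84.78 − 60)^(-0.1332) = 329.7·24.78^(-0.1332) = 329.7·0.65209 = 214.993.
Rounded: 215.

215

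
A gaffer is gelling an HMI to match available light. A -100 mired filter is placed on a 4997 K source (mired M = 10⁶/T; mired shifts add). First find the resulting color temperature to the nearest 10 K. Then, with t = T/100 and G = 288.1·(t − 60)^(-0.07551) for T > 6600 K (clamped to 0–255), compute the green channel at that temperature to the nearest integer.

218

M_in = 10⁶/4997 = 200.12; M_out = 200.12 + (-100) = 100.12.
T_out = 10⁶/100.12 = 9988.0 K → 9990 K; t = 99.9.
G = 288.1·(99.9 − 60)^(-0.07551) = 288.1·39.9^(-0.07551) = 288.1·0.75703 = 218.099.
Rounded: 218.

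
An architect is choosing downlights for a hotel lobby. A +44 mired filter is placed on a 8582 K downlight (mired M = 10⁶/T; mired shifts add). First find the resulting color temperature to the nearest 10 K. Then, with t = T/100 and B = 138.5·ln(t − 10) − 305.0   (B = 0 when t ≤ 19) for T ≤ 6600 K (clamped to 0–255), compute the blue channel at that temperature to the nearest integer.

243

M_in = 10⁶/8582 = 116.52; M_out = 116.52 + (+44) = 160.52.
T_out = 10⁶/160.52 = 6229.6 K → 6230 K; t = 62.3.
B = 138.5·ln(62.3 − 10) − 305.0 = 138.5·ln 52.3 − 305.0 = 138.5·3.9570 − 305.0 = 243.044.
Rounded: 243.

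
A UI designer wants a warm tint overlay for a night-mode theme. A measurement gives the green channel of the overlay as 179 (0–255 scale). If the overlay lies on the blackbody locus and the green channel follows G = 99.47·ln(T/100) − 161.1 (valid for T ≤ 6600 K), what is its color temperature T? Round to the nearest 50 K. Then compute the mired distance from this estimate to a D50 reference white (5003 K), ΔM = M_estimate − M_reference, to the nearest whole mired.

+128 mireds

ln t = (179 + 161.1) / 99.47 = 3.4191.
t = e^3.4191 = 30.543.
T = 100·t = 3054 K → 3050 K to the nearest 50 K.
M_estimate = 10⁶/3050 = 327.87; M_reference = 10⁶/5003 = 199.88.
ΔM = 327.87 − 199.88 = 127.99 → +128 mireds.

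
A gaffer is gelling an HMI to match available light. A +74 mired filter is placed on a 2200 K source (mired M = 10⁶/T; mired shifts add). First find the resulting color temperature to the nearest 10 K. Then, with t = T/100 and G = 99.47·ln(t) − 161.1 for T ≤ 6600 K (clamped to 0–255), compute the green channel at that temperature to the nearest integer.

M_in = 10⁶/2200 = 454.55; M_out = 454.55 + (+74) = 528.55.
T_out = 10⁶/528.55 = 1892.0 K → 1890 K; t = 18.9.
G = 99.47·ln 18.9 − 161.1 = 99.47·2.9392 − 161.1 = 131.258.
Rounded: 131.

131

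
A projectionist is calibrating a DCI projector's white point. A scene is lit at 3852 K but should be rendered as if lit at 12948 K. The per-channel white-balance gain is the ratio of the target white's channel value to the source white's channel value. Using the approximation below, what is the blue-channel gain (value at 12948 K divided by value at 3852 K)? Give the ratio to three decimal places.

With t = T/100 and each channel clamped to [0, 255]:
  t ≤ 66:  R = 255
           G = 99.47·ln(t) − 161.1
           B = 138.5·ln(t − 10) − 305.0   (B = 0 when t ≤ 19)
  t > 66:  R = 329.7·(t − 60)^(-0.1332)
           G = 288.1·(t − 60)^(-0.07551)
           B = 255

1.603

At 3852 K (t = 38.52):
  B = 138.5·ln(38.52 − 10) − 305.0 = 138.5·ln 28.52 − 305.0 = 138.5·3.3506 − 305.0 = 159.059.
At 12948 K (t = 129.48):
  B = 255 by definition for t > 66.
Gain = 255.000 / 159.059 = 1.6032 → 1.603.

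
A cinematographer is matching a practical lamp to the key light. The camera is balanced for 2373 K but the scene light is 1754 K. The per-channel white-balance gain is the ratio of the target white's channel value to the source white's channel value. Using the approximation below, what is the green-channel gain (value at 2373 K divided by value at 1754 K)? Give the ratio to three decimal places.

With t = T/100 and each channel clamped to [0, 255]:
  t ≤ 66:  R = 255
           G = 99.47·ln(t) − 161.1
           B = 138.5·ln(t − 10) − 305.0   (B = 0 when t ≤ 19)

At 1754 K (t = 17.54):
  G = 99.47·ln 17.54 − 161.1 = 99.47·2.8645 − 161.1 = 123.830.
At 2373 K (t = 23.73):
  G = 99.47·ln 23.73 − 161.1 = 99.47·3.1667 − 161.1 = 153.896.
Gain = 153.896 / 123.830 = 1.2428 → 1.243.

1.243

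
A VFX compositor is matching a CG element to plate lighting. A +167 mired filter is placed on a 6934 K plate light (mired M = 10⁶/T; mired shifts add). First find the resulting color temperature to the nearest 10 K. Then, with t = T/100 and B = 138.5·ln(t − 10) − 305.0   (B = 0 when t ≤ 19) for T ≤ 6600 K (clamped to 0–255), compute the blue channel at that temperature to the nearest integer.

M_in = 10⁶/6934 = 144.22; M_out = 144.22 + (+167) = 311.22.
T_out = 10⁶/311.22 = 3213.2 K → 3210 K; t = 32.1.
B = 138.5·ln(32.1 − 10) − 305.0 = 138.5·ln 22.1 − 305.0 = 138.5·3.0956 − 305.0 = 123.737.
Rounded: 124.

124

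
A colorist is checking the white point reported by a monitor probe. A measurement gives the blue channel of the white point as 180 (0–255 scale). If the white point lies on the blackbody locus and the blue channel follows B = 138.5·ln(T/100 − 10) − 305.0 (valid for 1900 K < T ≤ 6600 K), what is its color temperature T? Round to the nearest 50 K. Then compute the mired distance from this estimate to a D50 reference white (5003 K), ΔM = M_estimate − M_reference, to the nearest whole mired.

+33 mireds

ln(t − 10) = (180 + 305.0) / 138.5 = 3.5018.
t − 10 = e^3.5018 = 33.175, so t = 43.175.
T = 100·t = 4318 K → 4300 K to the nearest 50 K.
M_estimate = 10⁶/4300 = 232.56; M_reference = 10⁶/5003 = 199.88.
ΔM = 232.56 − 199.88 = 32.68 → +33 mireds.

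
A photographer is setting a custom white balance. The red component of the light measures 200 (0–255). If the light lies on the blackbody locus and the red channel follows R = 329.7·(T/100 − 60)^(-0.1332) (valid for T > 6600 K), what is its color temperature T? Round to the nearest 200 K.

(t − 60)^(-0.1332) = 200/329.7 = 0.60661.
t − 60 = 0.60661^(1/-0.1332) = 0.60661^(-7.508) = 42.638, so t = 102.638.
T = 100·t = 10264 K → 10200 K to the nearest 200 K.

10200 K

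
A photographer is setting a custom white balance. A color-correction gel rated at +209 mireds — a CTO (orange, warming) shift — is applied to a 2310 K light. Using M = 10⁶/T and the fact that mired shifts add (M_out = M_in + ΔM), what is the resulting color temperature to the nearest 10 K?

M_in = 10⁶/2310 = 432.90 mireds.
M_out = 432.90 + (+209) = 641.90 mireds.
T_out = 10⁶/641.90 = 1557.9 K → 1560 K.

1560 K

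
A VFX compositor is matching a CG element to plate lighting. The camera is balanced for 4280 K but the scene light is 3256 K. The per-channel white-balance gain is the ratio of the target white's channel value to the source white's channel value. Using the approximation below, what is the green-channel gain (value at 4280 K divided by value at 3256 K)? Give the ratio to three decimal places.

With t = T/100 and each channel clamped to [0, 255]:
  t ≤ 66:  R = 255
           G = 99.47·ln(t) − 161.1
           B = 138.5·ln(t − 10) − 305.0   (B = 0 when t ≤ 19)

At 3256 K (t = 32.56):
  G = 99.47·ln 32.56 − 161.1 = 99.47·3.4831 − 161.1 = 185.362.
At 4280 K (t = 42.8):
  G = 99.47·ln 42.8 − 161.1 = 99.47·3.7565 − 161.1 = 212.563.
Gain = 212.563 / 185.362 = 1.1467 → 1.147.

1.147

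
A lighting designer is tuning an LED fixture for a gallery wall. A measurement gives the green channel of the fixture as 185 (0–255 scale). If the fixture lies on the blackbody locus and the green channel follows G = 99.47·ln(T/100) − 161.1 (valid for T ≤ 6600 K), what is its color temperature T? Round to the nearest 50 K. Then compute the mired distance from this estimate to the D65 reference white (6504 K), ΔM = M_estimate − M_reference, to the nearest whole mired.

+154 mireds

ln t = (185 + 161.1) / 99.47 = 3.4794.
t = e^3.4794 = 32.442.
T = 100·t = 3244 K → 3250 K to the nearest 50 K.
M_estimate = 10⁶/3250 = 307.69; M_reference = 10⁶/6504 = 153.75.
ΔM = 307.69 − 153.75 = 153.94 → +154 mireds.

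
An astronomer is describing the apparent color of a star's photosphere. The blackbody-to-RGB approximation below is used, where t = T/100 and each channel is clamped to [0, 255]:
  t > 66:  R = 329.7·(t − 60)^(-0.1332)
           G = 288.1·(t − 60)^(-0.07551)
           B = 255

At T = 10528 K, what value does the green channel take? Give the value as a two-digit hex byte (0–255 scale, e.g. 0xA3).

0xD8

t = 10528/100 = 105.28; the t > 66 branch applies.
G = 288.1·(105.28 − 60)^(-0.07551) = 288.1·45.28^(-0.07551) = 288.1·0.74983 = 216.026.
Rounded: 216; in hex, 0xD8.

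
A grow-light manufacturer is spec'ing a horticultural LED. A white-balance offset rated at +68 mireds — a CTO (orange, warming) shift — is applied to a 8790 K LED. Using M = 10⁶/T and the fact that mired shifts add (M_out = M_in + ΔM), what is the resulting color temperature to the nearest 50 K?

M_in = 10⁶/8790 = 113.77 mireds.
M_out = 113.77 + (+68) = 181.77 mireds.
T_out = 10⁶/181.77 = 5501.6 K → 5500 K.

5500 K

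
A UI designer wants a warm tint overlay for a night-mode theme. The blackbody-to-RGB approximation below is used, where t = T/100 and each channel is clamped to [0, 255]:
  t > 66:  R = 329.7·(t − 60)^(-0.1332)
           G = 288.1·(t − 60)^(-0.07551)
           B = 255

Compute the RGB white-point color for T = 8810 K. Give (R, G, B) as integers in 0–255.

t = 8810/100 = 88.1; the t > 66 branch applies.
R = 329.7·(88.1 − 60)^(-0.1332) = 329.7·28.1^(-0.1332) = 329.7·0.64126 = 211.423.
G = 288.1·(88.1 − 60)^(-0.07551) = 288.1·28.1^(-0.07551) = 288.1·0.77733 = 223.950.
B = 255 by definition for t > 66.
Rounded: (211, 224, 255).

(211, 224, 255)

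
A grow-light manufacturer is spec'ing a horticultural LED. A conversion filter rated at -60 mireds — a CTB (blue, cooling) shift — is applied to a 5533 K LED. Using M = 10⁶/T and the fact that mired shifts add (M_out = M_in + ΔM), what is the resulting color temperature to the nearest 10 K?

M_in = 10⁶/5533 = 180.73 mireds.
M_out = 180.73 + (-60) = 120.73 mireds.
T_out = 10⁶/120.73 = 8282.7 K → 8280 K.

8280 K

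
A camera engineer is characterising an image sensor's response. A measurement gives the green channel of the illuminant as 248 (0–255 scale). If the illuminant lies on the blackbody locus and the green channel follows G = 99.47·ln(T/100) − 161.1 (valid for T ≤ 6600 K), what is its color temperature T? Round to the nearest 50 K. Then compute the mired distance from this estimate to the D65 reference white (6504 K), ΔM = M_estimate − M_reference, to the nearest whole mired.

ln t = (248 + 161.1) / 99.47 = 4.1128.
t = e^4.1128 = 61.117.
T = 100·t = 6112 K → 6100 K to the nearest 50 K.
M_estimate = 10⁶/6100 = 163.93; M_reference = 10⁶/6504 = 153.75.
ΔM = 163.93 − 153.75 = 10.18 → +10 mireds.

+10 mireds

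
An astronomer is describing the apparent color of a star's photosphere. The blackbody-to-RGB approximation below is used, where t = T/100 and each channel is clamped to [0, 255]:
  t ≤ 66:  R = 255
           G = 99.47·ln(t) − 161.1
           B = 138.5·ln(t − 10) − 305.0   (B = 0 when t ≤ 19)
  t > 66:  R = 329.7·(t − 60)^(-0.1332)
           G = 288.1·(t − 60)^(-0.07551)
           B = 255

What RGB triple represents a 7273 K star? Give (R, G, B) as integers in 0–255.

t = 7273/100 = 72.73; the t > 66 branch applies.
R = 329.7·(72.73 − 60)^(-0.1332) = 329.7·12.73^(-0.1332) = 329.7·0.71259 = 234.939.
G = 288.1·(72.73 − 60)^(-0.07551) = 288.1·12.73^(-0.07551) = 288.1·0.82523 = 237.748.
B = 255 by definition for t > 66.
Rounded: (235, 238, 255).

(235, 238, 255)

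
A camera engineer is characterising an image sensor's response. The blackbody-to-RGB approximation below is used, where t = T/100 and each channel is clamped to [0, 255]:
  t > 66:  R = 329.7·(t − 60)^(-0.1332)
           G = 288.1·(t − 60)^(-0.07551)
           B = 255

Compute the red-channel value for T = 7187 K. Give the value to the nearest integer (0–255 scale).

t = 7187/100 = 71.87; the t > 66 branch applies.
R = 329.7·(71.87 − 60)^(-0.1332) = 329.7·11.87^(-0.1332) = 329.7·0.71926 = 237.139.
Rounded: 237.

237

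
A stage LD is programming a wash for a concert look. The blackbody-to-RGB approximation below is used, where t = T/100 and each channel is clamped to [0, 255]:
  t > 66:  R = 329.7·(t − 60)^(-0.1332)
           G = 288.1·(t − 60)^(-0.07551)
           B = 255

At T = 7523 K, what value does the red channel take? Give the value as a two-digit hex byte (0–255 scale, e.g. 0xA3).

0xE5

t = 7523/100 = 75.23; the t > 66 branch applies.
R = 329.7·(75.23 − 60)^(-0.1332) = 329.7·15.23^(-0.1332) = 329.7·0.69577 = 229.395.
Rounded: 229; in hex, 0xE5.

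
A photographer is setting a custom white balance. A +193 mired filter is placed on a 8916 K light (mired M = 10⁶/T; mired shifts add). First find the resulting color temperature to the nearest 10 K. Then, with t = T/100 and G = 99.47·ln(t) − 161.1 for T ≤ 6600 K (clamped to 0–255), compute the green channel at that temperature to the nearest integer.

M_in = 10⁶/8916 = 112.16; M_out = 112.16 + (+193) = 305.16.
T_out = 10⁶/305.16 = 3277.0 K → 3280 K; t = 32.8.
G = 99.47·ln 32.8 − 161.1 = 99.47·3.4904 − 161.1 = 186.093.
Rounded: 186.

186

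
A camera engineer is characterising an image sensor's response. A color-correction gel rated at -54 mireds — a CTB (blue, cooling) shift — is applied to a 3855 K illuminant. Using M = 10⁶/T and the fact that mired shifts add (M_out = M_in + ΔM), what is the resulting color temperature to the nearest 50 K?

4850 K

M_in = 10⁶/3855 = 259.40 mireds.
M_out = 259.40 + (-54) = 205.40 mireds.
T_out = 10⁶/205.40 = 4868.5 K → 4850 K.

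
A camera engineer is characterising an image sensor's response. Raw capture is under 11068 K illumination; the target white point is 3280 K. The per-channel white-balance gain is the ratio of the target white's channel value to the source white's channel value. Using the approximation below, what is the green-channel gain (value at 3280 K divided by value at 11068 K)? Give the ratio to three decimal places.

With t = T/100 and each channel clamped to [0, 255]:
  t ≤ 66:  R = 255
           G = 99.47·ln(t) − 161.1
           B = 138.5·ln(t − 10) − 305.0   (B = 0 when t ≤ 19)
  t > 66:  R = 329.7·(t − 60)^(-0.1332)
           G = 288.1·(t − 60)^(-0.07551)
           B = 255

0.869

At 11068 K (t = 110.68):
  G = 288.1·(110.68 − 60)^(-0.07551) = 288.1·50.68^(-0.07551) = 288.1·0.74348 = 214.196.
At 3280 K (t = 32.8):
  G = 99.47·ln 32.8 − 161.1 = 99.47·3.4904 − 161.1 = 186.093.
Gain = 186.093 / 214.196 = 0.8688 → 0.869.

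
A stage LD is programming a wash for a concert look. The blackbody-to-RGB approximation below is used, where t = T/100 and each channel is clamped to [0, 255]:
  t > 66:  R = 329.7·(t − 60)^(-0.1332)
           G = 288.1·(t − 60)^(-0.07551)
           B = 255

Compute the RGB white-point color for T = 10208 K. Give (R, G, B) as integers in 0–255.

t = 10208/100 = 102.08; the t > 66 branch applies.
R = 329.7·(102.08 − 60)^(-0.1332) = 329.7·42.08^(-0.1332) = 329.7·0.60768 = 200.351.
G = 288.1·(102.08 − 60)^(-0.07551) = 288.1·42.08^(-0.07551) = 288.1·0.75399 = 217.225.
B = 255 by definition for t > 66.
Rounded: (200, 217, 255).

(200, 217, 255)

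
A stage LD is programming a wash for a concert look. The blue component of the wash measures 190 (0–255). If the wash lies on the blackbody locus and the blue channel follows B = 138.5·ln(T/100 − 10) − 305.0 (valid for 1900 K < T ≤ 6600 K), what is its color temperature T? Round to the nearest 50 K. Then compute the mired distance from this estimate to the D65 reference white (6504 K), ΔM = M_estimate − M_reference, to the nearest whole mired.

ln(t − 10) = (190 + 305.0) / 138.5 = 3.5740.
t − 10 = e^3.5740 = 35.659, so t = 45.659.
T = 100·t = 4566 K → 4550 K to the nearest 50 K.
M_estimate = 10⁶/4550 = 219.78; M_reference = 10⁶/6504 = 153.75.
ΔM = 219.78 − 153.75 = 66.03 → +66 mireds.

+66 mireds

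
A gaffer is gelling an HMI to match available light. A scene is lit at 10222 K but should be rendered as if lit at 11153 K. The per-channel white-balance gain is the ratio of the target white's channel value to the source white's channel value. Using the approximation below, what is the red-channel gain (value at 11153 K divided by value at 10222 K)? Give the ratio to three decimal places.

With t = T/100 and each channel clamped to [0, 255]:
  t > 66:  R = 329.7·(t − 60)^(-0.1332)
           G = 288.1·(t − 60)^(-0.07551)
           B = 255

0.974

At 10222 K (t = 102.22):
  R = 329.7·(102.22 − 60)^(-0.1332) = 329.7·42.22^(-0.1332) = 329.7·0.60741 = 200.263.
At 11153 K (t = 111.53):
  R = 329.7·(111.53 − 60)^(-0.1332) = 329.7·51.53^(-0.1332) = 329.7·0.59150 = 195.017.
Gain = 195.017 / 200.263 = 0.9738 → 0.974.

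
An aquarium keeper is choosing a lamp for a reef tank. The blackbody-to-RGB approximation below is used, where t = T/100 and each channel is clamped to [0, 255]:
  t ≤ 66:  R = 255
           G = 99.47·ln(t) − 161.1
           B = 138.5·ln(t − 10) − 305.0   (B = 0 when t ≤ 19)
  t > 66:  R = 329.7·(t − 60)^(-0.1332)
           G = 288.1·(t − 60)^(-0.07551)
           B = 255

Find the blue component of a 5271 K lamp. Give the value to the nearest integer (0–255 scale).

t = 5271/100 = 52.71; the t ≤ 66 branch applies.
B = 138.5·ln(52.71 − 10) − 305.0 = 138.5·ln 42.71 − 305.0 = 138.5·3.7544 − 305.0 = 214.989.
Rounded: 215.

215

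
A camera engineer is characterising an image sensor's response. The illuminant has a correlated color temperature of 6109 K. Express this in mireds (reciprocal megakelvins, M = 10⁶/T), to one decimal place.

M = 10⁶ / 6109 = 163.693 → 163.7 mireds.

163.7 mireds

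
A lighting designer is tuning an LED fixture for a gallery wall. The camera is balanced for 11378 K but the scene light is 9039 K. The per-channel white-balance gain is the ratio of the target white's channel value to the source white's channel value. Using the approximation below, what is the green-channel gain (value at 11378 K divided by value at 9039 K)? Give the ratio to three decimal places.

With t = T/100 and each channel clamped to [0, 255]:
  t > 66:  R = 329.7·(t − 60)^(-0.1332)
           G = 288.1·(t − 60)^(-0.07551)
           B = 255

At 9039 K (t = 90.39):
  G = 288.1·(90.39 − 60)^(-0.07551) = 288.1·30.39^(-0.07551) = 288.1·0.77275 = 222.629.
At 11378 K (t = 113.78):
  G = 288.1·(113.78 − 60)^(-0.07551) = 288.1·53.78^(-0.07551) = 288.1·0.74015 = 213.238.
Gain = 213.238 / 222.629 = 0.9578 → 0.958.

0.958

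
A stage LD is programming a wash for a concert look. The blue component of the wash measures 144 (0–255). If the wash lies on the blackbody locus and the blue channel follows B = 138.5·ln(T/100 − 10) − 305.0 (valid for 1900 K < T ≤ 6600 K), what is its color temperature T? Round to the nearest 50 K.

3550 K

ln(t − 10) = (144 + 305.0) / 138.5 = 3.2419.
t − 10 = e^3.2419 = 25.582, so t = 35.582.
T = 100·t = 3558 K → 3550 K to the nearest 50 K.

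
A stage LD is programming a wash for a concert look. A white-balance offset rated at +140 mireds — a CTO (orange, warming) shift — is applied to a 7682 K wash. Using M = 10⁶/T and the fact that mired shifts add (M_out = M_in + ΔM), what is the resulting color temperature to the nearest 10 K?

M_in = 10⁶/7682 = 130.17 mireds.
M_out = 130.17 + (+140) = 270.17 mireds.
T_out = 10⁶/270.17 = 3701.3 K → 3700 K.

3700 K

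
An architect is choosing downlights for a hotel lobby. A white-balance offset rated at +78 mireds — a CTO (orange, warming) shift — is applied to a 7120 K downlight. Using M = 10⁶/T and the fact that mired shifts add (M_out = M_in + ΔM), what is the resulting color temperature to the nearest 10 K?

4580 K

M_in = 10⁶/7120 = 140.45 mireds.
M_out = 140.45 + (+78) = 218.45 mireds.
T_out = 10⁶/218.45 = 4577.7 K → 4580 K.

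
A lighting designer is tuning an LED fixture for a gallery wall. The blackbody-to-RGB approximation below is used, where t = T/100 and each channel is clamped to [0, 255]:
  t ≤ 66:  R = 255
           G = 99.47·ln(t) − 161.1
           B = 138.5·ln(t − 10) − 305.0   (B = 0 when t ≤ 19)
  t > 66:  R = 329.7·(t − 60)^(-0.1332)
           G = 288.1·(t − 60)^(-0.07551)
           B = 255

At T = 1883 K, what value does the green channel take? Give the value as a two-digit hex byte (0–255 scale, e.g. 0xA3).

t = 1883/100 = 18.83; the t ≤ 66 branch applies.
G = 99.47·ln 18.83 − 161.1 = 99.47·2.9355 − 161.1 = 130.889.
Rounded: 131; in hex, 0x83.

0x83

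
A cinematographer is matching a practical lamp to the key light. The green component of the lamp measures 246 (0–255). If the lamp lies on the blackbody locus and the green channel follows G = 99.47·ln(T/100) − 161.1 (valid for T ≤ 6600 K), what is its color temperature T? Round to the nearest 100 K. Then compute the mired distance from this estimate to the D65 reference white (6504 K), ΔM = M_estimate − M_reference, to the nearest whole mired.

+13 mireds

ln t = (246 + 161.1) / 99.47 = 4.0927.
t = e^4.0927 = 59.901.
T = 100·t = 5990 K → 6000 K to the nearest 100 K.
M_estimate = 10⁶/6000 = 166.67; M_reference = 10⁶/6504 = 153.75.
ΔM = 166.67 − 153.75 = 12.92 → +13 mireds.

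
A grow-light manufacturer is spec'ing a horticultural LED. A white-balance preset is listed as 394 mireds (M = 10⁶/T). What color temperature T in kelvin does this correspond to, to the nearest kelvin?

2538 K

T = 10⁶ / 394 = 2538.07 K → 2538 K.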